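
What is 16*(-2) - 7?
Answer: -39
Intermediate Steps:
16*(-2) - 7 = -32 - 7 = -39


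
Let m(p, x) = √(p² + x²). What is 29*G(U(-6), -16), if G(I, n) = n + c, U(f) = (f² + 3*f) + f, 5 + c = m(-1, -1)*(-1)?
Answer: -609 - 29*√2 ≈ -650.01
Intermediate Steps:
c = -5 - √2 (c = -5 + √((-1)² + (-1)²)*(-1) = -5 + √(1 + 1)*(-1) = -5 + √2*(-1) = -5 - √2 ≈ -6.4142)
U(f) = f² + 4*f
G(I, n) = -5 + n - √2 (G(I, n) = n + (-5 - √2) = -5 + n - √2)
29*G(U(-6), -16) = 29*(-5 - 16 - √2) = 29*(-21 - √2) = -609 - 29*√2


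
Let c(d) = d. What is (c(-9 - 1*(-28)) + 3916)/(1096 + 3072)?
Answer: 3935/4168 ≈ 0.94410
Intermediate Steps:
(c(-9 - 1*(-28)) + 3916)/(1096 + 3072) = ((-9 - 1*(-28)) + 3916)/(1096 + 3072) = ((-9 + 28) + 3916)/4168 = (19 + 3916)*(1/4168) = 3935*(1/4168) = 3935/4168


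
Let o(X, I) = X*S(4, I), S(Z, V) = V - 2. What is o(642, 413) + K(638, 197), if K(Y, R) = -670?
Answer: 263192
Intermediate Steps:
S(Z, V) = -2 + V
o(X, I) = X*(-2 + I)
o(642, 413) + K(638, 197) = 642*(-2 + 413) - 670 = 642*411 - 670 = 263862 - 670 = 263192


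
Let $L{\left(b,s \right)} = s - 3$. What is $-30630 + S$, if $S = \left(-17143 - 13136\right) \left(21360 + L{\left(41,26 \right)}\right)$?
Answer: $-647486487$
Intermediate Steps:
$L{\left(b,s \right)} = -3 + s$ ($L{\left(b,s \right)} = s - 3 = -3 + s$)
$S = -647455857$ ($S = \left(-17143 - 13136\right) \left(21360 + \left(-3 + 26\right)\right) = - 30279 \left(21360 + 23\right) = \left(-30279\right) 21383 = -647455857$)
$-30630 + S = -30630 - 647455857 = -647486487$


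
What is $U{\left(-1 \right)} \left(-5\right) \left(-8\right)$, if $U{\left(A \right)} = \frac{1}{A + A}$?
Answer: $-20$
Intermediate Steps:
$U{\left(A \right)} = \frac{1}{2 A}$
$U{\left(-1 \right)} \left(-5\right) \left(-8\right) = \frac{1}{2 \left(-1\right)} \left(-5\right) \left(-8\right) = \frac{1}{2} \left(-1\right) \left(-5\right) \left(-8\right) = \left(- \frac{1}{2}\right) \left(-5\right) \left(-8\right) = \frac{5}{2} \left(-8\right) = -20$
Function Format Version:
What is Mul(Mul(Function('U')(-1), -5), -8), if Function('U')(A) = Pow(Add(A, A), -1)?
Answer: -20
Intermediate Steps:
Function('U')(A) = Mul(Rational(1, 2), Pow(A, -1)) (Function('U')(A) = Pow(Mul(2, A), -1) = Mul(Rational(1, 2), Pow(A, -1)))
Mul(Mul(Function('U')(-1), -5), -8) = Mul(Mul(Mul(Rational(1, 2), Pow(-1, -1)), -5), -8) = Mul(Mul(Mul(Rational(1, 2), -1), -5), -8) = Mul(Mul(Rational(-1, 2), -5), -8) = Mul(Rational(5, 2), -8) = -20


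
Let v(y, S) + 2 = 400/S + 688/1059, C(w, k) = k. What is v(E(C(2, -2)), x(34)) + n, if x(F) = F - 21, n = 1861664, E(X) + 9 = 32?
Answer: 25629933298/13767 ≈ 1.8617e+6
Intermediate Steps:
E(X) = 23 (E(X) = -9 + 32 = 23)
x(F) = -21 + F
v(y, S) = -1430/1059 + 400/S (v(y, S) = -2 + (400/S + 688/1059) = -2 + (688/1059 + 400/S) = -1430/1059 + 400/S)
v(E(C(2, -2)), x(34)) + n = (-1430/1059 + 400/(-21 + 34)) + 1861664 = (-1430/1059 + 400/13) + 1861664 = 405010/13767 + 1861664 = 25629933298/13767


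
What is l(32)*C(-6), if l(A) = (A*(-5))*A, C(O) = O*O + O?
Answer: -153600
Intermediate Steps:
C(O) = O + O**2 (C(O) = O**2 + O = O + O**2)
l(A) = -5*A**2 (l(A) = (-5*A)*A = -5*A**2)
l(32)*C(-6) = (-5*32**2)*(-6*(1 - 6)) = (-5*1024)*(-6*(-5)) = -5120*30 = -153600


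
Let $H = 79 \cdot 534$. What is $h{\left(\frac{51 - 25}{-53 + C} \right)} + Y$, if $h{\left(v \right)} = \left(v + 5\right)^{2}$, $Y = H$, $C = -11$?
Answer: $\frac{43220073}{1024} \approx 42207.0$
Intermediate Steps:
$H = 42186$
$Y = 42186$
$h{\left(v \right)} = \left(5 + v\right)^{2}$
$h{\left(\frac{51 - 25}{-53 + C} \right)} + Y = \left(5 + \frac{51 - 25}{-53 - 11}\right)^{2} + 42186 = \left(5 + \frac{26}{-64}\right)^{2} + 42186 = \left(5 + 26 \left(- \frac{1}{64}\right)\right)^{2} + 42186 = \left(5 - \frac{13}{32}\right)^{2} + 42186 = \left(\frac{147}{32}\right)^{2} + 42186 = \frac{21609}{1024} + 42186 = \frac{43220073}{1024}$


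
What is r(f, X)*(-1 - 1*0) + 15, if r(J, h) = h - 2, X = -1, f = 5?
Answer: 18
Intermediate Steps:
r(J, h) = -2 + h
r(f, X)*(-1 - 1*0) + 15 = (-2 - 1)*(-1 - 1*0) + 15 = -3*(-1 + 0) + 15 = -3*(-1) + 15 = 3 + 15 = 18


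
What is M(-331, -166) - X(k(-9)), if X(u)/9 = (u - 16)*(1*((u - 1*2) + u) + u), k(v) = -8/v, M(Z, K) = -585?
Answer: -1483/3 ≈ -494.33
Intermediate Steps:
X(u) = 9*(-16 + u)*(-2 + 3*u) (X(u) = 9*((u - 16)*(1*((u - 1*2) + u) + u)) = 9*((-16 + u)*(1*((u - 2) + u) + u)) = 9*((-16 + u)*(1*((-2 + u) + u) + u)) = 9*((-16 + u)*(1*(-2 + 2*u) + u)) = 9*((-16 + u)*((-2 + 2*u) + u)) = 9*((-16 + u)*(-2 + 3*u)) = 9*(-16 + u)*(-2 + 3*u))
M(-331, -166) - X(k(-9)) = -585 - (288 - (-3600)/(-9) + 27*(-8/(-9))²) = -585 - (288 - (-3600)*(-1)/9 + 27*(-8*(-⅑))²) = -585 - (288 - 450*8/9 + 27*(8/9)²) = -585 - (288 - 400 + 27*(64/81)) = -585 - (288 - 400 + 64/3) = -585 - 1*(-272/3) = -585 + 272/3 = -1483/3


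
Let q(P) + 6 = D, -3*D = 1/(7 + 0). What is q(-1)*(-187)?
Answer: 23749/21 ≈ 1130.9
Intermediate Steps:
D = -1/21 (D = -1/(3*(7 + 0)) = -1/3/7 = -1/3*1/7 = -1/21 ≈ -0.047619)
q(P) = -127/21 (q(P) = -6 - 1/21 = -127/21)
q(-1)*(-187) = -127/21*(-187) = 23749/21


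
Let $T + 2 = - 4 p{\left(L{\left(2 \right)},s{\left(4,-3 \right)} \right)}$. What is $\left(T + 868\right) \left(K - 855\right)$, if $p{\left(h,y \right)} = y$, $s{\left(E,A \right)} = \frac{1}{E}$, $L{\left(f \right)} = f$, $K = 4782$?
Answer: $3396855$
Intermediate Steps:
$T = -3$ ($T = -2 - \frac{4}{4} = -2 - 1 = -3$)
$\left(T + 868\right) \left(K - 855\right) = \left(-3 + 868\right) \left(4782 - 855\right) = 865 \cdot 3927 = 3396855$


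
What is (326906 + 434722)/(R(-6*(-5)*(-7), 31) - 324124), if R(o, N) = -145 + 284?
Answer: -253876/107995 ≈ -2.3508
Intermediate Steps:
R(o, N) = 139
(326906 + 434722)/(R(-6*(-5)*(-7), 31) - 324124) = (326906 + 434722)/(139 - 324124) = 761628/(-323985) = 761628*(-1/323985) = -253876/107995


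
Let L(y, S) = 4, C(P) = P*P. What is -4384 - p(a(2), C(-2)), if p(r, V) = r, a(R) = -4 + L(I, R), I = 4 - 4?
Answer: -4384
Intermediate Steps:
I = 0
C(P) = P²
a(R) = 0 (a(R) = -4 + 4 = 0)
-4384 - p(a(2), C(-2)) = -4384 - 1*0 = -4384 + 0 = -4384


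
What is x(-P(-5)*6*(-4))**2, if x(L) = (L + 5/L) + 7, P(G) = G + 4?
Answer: 170569/576 ≈ 296.13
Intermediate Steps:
P(G) = 4 + G
x(L) = 7 + L + 5/L
x(-P(-5)*6*(-4))**2 = (7 - (4 - 5)*6*(-4) + 5/((-(4 - 5)*6*(-4))))**2 = (7 - (-1*6)*(-4) + 5/((-(-1*6)*(-4))))**2 = (7 - (-6)*(-4) + 5/((-(-6)*(-4))))**2 = (7 - 1*24 + 5/((-1*24)))**2 = (7 - 24 + 5/(-24))**2 = (7 - 24 + 5*(-1/24))**2 = (7 - 24 - 5/24)**2 = (-413/24)**2 = 170569/576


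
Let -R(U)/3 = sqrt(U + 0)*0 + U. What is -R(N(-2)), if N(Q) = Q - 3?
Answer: -15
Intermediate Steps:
N(Q) = -3 + Q
R(U) = -3*U (R(U) = -3*(sqrt(U + 0)*0 + U) = -3*(sqrt(U)*0 + U) = -3*(0 + U) = -3*U)
-R(N(-2)) = -(-3)*(-3 - 2) = -(-3)*(-5) = -1*15 = -15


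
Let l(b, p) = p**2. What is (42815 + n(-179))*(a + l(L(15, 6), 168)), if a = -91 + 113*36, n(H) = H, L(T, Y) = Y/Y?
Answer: 1372921836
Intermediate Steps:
L(T, Y) = 1
a = 3977 (a = -91 + 4068 = 3977)
(42815 + n(-179))*(a + l(L(15, 6), 168)) = (42815 - 179)*(3977 + 168**2) = 42636*(3977 + 28224) = 42636*32201 = 1372921836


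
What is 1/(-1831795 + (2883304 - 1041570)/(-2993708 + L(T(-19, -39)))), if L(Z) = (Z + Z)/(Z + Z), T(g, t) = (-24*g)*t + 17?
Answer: -2993707/5483859355799 ≈ -5.4591e-7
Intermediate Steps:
T(g, t) = 17 - 24*g*t (T(g, t) = -24*g*t + 17 = 17 - 24*g*t)
L(Z) = 1 (L(Z) = (2*Z)/((2*Z)) = (2*Z)*(1/(2*Z)) = 1)
1/(-1831795 + (2883304 - 1041570)/(-2993708 + L(T(-19, -39)))) = 1/(-1831795 + (2883304 - 1041570)/(-2993708 + 1)) = 1/(-1831795 + 1841734/(-2993707)) = 1/(-1831795 + 1841734*(-1/2993707)) = 1/(-1831795 - 1841734/2993707) = 1/(-5483859355799/2993707) = -2993707/5483859355799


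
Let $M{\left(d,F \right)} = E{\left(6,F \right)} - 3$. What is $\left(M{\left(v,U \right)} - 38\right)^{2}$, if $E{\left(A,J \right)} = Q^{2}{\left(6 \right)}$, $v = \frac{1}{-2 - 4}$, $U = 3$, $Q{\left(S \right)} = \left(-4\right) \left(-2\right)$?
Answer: $529$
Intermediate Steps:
$Q{\left(S \right)} = 8$
$v = - \frac{1}{6}$ ($v = \frac{1}{-6} = - \frac{1}{6} \approx -0.16667$)
$E{\left(A,J \right)} = 64$ ($E{\left(A,J \right)} = 8^{2} = 64$)
$M{\left(d,F \right)} = 61$ ($M{\left(d,F \right)} = 64 - 3 = 61$)
$\left(M{\left(v,U \right)} - 38\right)^{2} = \left(61 - 38\right)^{2} = 23^{2} = 529$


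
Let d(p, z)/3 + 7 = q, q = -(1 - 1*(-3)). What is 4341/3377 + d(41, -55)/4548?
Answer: 6543809/5119532 ≈ 1.2782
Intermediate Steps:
q = -4 (q = -(1 + 3) = -1*4 = -4)
d(p, z) = -33 (d(p, z) = -21 + 3*(-4) = -21 - 12 = -33)
4341/3377 + d(41, -55)/4548 = 4341/3377 - 33/4548 = 4341*(1/3377) - 33*1/4548 = 4341/3377 - 11/1516 = 6543809/5119532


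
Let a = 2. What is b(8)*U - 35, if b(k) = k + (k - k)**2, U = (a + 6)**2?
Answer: 477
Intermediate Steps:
U = 64 (U = (2 + 6)**2 = 8**2 = 64)
b(k) = k (b(k) = k + 0**2 = k + 0 = k)
b(8)*U - 35 = 8*64 - 35 = 512 - 35 = 477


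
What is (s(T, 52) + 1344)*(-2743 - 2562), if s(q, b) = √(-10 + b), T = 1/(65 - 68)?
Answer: -7129920 - 5305*√42 ≈ -7.1643e+6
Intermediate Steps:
T = -⅓ (T = 1/(-3) = -⅓ ≈ -0.33333)
(s(T, 52) + 1344)*(-2743 - 2562) = (√(-10 + 52) + 1344)*(-2743 - 2562) = (√42 + 1344)*(-5305) = (1344 + √42)*(-5305) = -7129920 - 5305*√42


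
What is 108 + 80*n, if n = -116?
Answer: -9172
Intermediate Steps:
108 + 80*n = 108 + 80*(-116) = 108 - 9280 = -9172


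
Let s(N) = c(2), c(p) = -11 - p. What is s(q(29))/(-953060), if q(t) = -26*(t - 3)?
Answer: 13/953060 ≈ 1.3640e-5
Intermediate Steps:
q(t) = 78 - 26*t (q(t) = -26*(-3 + t) = 78 - 26*t)
s(N) = -13 (s(N) = -11 - 1*2 = -11 - 2 = -13)
s(q(29))/(-953060) = -13/(-953060) = -13*(-1/953060) = 13/953060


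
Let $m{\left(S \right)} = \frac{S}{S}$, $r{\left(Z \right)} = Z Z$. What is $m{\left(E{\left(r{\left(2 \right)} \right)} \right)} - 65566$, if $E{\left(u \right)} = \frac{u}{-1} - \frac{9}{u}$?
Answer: $-65565$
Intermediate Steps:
$r{\left(Z \right)} = Z^{2}$
$E{\left(u \right)} = - u - \frac{9}{u}$ ($E{\left(u \right)} = u \left(-1\right) - \frac{9}{u} = - u - \frac{9}{u}$)
$m{\left(S \right)} = 1$
$m{\left(E{\left(r{\left(2 \right)} \right)} \right)} - 65566 = 1 - 65566 = -65565$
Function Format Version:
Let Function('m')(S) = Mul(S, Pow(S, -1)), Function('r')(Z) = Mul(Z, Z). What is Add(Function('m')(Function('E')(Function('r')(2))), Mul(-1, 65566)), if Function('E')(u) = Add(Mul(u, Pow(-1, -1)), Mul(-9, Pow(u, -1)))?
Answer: -65565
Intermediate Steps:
Function('r')(Z) = Pow(Z, 2)
Function('E')(u) = Add(Mul(-1, u), Mul(-9, Pow(u, -1))) (Function('E')(u) = Add(Mul(u, -1), Mul(-9, Pow(u, -1))) = Add(Mul(-1, u), Mul(-9, Pow(u, -1))))
Function('m')(S) = 1
Add(Function('m')(Function('E')(Function('r')(2))), Mul(-1, 65566)) = Add(1, Mul(-1, 65566)) = Add(1, -65566) = -65565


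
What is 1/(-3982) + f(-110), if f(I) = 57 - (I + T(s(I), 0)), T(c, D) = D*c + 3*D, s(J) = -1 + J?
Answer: 664993/3982 ≈ 167.00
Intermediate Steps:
T(c, D) = 3*D + D*c
f(I) = 57 - I (f(I) = 57 - (I + 0*(3 + (-1 + I))) = 57 - (I + 0*(2 + I)) = 57 - (I + 0) = 57 - I)
1/(-3982) + f(-110) = 1/(-3982) + (57 - 1*(-110)) = -1/3982 + (57 + 110) = -1/3982 + 167 = 664993/3982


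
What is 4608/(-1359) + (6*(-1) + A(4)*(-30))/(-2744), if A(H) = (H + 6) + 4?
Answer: -670301/207172 ≈ -3.2355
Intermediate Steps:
A(H) = 10 + H (A(H) = (6 + H) + 4 = 10 + H)
4608/(-1359) + (6*(-1) + A(4)*(-30))/(-2744) = 4608/(-1359) + (6*(-1) + (10 + 4)*(-30))/(-2744) = 4608*(-1/1359) + (-6 + 14*(-30))*(-1/2744) = -512/151 + (-6 - 420)*(-1/2744) = -512/151 - 426*(-1/2744) = -512/151 + 213/1372 = -670301/207172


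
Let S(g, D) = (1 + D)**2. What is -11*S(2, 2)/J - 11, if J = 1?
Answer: -110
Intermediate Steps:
-11*S(2, 2)/J - 11 = -11*(1 + 2)**2/1 - 11 = -11*3**2 - 11 = -99 - 11 = -110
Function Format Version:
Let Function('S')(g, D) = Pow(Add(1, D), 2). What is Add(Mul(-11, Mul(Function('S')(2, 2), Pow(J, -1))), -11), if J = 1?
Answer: -110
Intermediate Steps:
Add(Mul(-11, Mul(Function('S')(2, 2), Pow(J, -1))), -11) = Add(Mul(-11, Mul(Pow(Add(1, 2), 2), Pow(1, -1))), -11) = Add(Mul(-11, Mul(Pow(3, 2), 1)), -11) = Add(Mul(-11, Mul(9, 1)), -11) = Add(Mul(-11, 9), -11) = Add(-99, -11) = -110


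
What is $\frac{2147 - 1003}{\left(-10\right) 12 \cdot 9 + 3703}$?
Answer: $\frac{1144}{2623} \approx 0.43614$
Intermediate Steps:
$\frac{2147 - 1003}{\left(-10\right) 12 \cdot 9 + 3703} = \frac{1144}{\left(-120\right) 9 + 3703} = \frac{1144}{-1080 + 3703} = \frac{1144}{2623}$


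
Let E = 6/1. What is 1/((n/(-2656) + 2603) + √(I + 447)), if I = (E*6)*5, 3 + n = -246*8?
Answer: 18367671584/47820256591849 - 7054336*√627/47820256591849 ≈ 0.00038040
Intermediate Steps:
E = 6 (E = 6*1 = 6)
n = -1971 (n = -3 - 246*8 = -3 - 1968 = -1971)
I = 180 (I = (6*6)*5 = 36*5 = 180)
1/((n/(-2656) + 2603) + √(I + 447)) = 1/((-1971/(-2656) + 2603) + √(180 + 447)) = 1/((-1971*(-1/2656) + 2603) + √627) = 1/((1971/2656 + 2603) + √627) = 1/(6915539/2656 + √627)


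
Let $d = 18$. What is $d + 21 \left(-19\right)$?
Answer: $-381$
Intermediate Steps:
$d + 21 \left(-19\right) = 18 + 21 \left(-19\right) = 18 - 399 = -381$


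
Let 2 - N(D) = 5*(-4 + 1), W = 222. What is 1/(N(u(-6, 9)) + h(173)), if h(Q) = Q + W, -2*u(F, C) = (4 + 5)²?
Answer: 1/412 ≈ 0.0024272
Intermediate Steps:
u(F, C) = -81/2 (u(F, C) = -(4 + 5)²/2 = -½*9² = -½*81 = -81/2)
N(D) = 17 (N(D) = 2 - 5*(-4 + 1) = 2 - 5*(-3) = 2 - 1*(-15) = 2 + 15 = 17)
h(Q) = 222 + Q (h(Q) = Q + 222 = 222 + Q)
1/(N(u(-6, 9)) + h(173)) = 1/(17 + (222 + 173)) = 1/(17 + 395) = 1/412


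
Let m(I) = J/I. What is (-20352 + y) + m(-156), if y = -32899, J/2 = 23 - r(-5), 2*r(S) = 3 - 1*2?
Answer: -2769067/52 ≈ -53251.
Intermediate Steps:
r(S) = 1/2 (r(S) = (3 - 1*2)/2 = (3 - 2)/2 = (1/2)*1 = 1/2)
J = 45 (J = 2*(23 - 1*1/2) = 2*(23 - 1/2) = 2*(45/2) = 45)
m(I) = 45/I
(-20352 + y) + m(-156) = (-20352 - 32899) + 45/(-156) = -53251 + 45*(-1/156) = -53251 - 15/52 = -2769067/52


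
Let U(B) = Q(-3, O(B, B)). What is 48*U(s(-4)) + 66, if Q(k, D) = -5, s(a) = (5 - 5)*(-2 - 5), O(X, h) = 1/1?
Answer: -174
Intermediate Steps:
O(X, h) = 1
s(a) = 0 (s(a) = 0*(-7) = 0)
U(B) = -5
48*U(s(-4)) + 66 = 48*(-5) + 66 = -240 + 66 = -174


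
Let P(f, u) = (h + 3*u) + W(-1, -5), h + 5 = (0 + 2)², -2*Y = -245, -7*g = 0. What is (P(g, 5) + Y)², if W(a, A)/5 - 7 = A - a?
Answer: 91809/4 ≈ 22952.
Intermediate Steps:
W(a, A) = 35 - 5*a + 5*A (W(a, A) = 35 + 5*(A - a) = 35 + (-5*a + 5*A) = 35 - 5*a + 5*A)
g = 0 (g = -⅐*0 = 0)
Y = 245/2 (Y = -½*(-245) = 245/2 ≈ 122.50)
h = -1 (h = -5 + (0 + 2)² = -5 + 2² = -5 + 4 = -1)
P(f, u) = 14 + 3*u (P(f, u) = (-1 + 3*u) + (35 - 5*(-1) + 5*(-5)) = (-1 + 3*u) + (35 + 5 - 25) = (-1 + 3*u) + 15 = 14 + 3*u)
(P(g, 5) + Y)² = ((14 + 3*5) + 245/2)² = ((14 + 15) + 245/2)² = (29 + 245/2)² = (303/2)² = 91809/4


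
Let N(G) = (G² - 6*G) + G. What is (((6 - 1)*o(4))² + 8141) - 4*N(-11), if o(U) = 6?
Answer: 8337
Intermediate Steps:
N(G) = G² - 5*G
(((6 - 1)*o(4))² + 8141) - 4*N(-11) = (((6 - 1)*6)² + 8141) - (-44)*(-5 - 11) = ((5*6)² + 8141) - (-44)*(-16) = (30² + 8141) - 4*176 = (900 + 8141) - 704 = 9041 - 704 = 8337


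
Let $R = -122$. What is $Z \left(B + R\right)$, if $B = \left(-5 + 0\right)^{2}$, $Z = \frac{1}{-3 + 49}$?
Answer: $- \frac{97}{46} \approx -2.1087$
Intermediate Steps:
$Z = \frac{1}{46} \approx 0.021739$
$B = 25$ ($B = \left(-5\right)^{2} = 25$)
$Z \left(B + R\right) = \frac{25 - 122}{46} = \frac{1}{46} \left(-97\right) = - \frac{97}{46}$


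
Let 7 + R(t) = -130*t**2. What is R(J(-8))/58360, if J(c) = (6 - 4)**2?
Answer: -2087/58360 ≈ -0.035761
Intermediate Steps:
J(c) = 4 (J(c) = 2**2 = 4)
R(t) = -7 - 130*t**2
R(J(-8))/58360 = (-7 - 130*4**2)/58360 = (-7 - 130*16)*(1/58360) = (-7 - 2080)*(1/58360) = -2087*1/58360 = -2087/58360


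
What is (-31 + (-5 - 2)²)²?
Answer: 324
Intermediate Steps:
(-31 + (-5 - 2)²)² = (-31 + (-7)²)² = (-31 + 49)² = 18² = 324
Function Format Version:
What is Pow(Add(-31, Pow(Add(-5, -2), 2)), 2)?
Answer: 324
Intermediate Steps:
Pow(Add(-31, Pow(Add(-5, -2), 2)), 2) = Pow(Add(-31, Pow(-7, 2)), 2) = Pow(Add(-31, 49), 2) = Pow(18, 2) = 324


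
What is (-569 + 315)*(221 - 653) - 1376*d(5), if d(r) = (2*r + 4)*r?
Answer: 13408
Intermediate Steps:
d(r) = r*(4 + 2*r) (d(r) = (4 + 2*r)*r = r*(4 + 2*r))
(-569 + 315)*(221 - 653) - 1376*d(5) = (-569 + 315)*(221 - 653) - 2752*5*(2 + 5) = -254*(-432) - 2752*5*7 = 109728 - 1376*70 = 109728 - 96320 = 13408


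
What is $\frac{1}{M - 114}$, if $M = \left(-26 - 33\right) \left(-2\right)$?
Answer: $\frac{1}{4} \approx 0.25$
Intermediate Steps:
$M = 118$ ($M = \left(-26 - 33\right) \left(-2\right) = \left(-59\right) \left(-2\right) = 118$)
$\frac{1}{M - 114} = \frac{1}{118 - 114} = \frac{1}{4}$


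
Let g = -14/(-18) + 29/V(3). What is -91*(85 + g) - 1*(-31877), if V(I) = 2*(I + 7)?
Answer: 4309069/180 ≈ 23939.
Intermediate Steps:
V(I) = 14 + 2*I (V(I) = 2*(7 + I) = 14 + 2*I)
g = 401/180 (g = -14/(-18) + 29/(14 + 2*3) = -14*(-1/18) + 29/(14 + 6) = 7/9 + 29/20 = 401/180 ≈ 2.2278)
-91*(85 + g) - 1*(-31877) = -91*(85 + 401/180) - 1*(-31877) = -91*15701/180 + 31877 = -1428791/180 + 31877 = 4309069/180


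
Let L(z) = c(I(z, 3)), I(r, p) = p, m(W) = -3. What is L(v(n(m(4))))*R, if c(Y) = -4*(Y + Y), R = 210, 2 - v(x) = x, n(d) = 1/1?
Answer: -5040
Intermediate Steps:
n(d) = 1 (n(d) = 1*1 = 1)
v(x) = 2 - x
c(Y) = -8*Y
L(z) = -24 (L(z) = -8*3 = -24)
L(v(n(m(4))))*R = -24*210 = -5040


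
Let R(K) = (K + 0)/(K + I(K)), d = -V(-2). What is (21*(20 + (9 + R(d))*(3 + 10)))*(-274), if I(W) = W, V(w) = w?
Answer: -825699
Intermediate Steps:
d = 2 (d = -1*(-2) = 2)
R(K) = 1/2 (R(K) = (K + 0)/(K + K) = K/((2*K)) = K*(1/(2*K)) = 1/2)
(21*(20 + (9 + R(d))*(3 + 10)))*(-274) = (21*(20 + (9 + 1/2)*(3 + 10)))*(-274) = (21*(20 + (19/2)*13))*(-274) = (21*(20 + 247/2))*(-274) = (21*(287/2))*(-274) = (6027/2)*(-274) = -825699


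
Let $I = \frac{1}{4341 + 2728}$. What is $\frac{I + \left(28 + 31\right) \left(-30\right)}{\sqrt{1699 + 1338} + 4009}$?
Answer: $- \frac{50161125161}{113592072036} + \frac{12512129 \sqrt{3037}}{113592072036} \approx -0.43552$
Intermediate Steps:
$I = \frac{1}{7069} \approx 0.00014146$
$\frac{I + \left(28 + 31\right) \left(-30\right)}{\sqrt{1699 + 1338} + 4009} = \frac{\frac{1}{7069} + \left(28 + 31\right) \left(-30\right)}{\sqrt{1699 + 1338} + 4009} = \frac{\frac{1}{7069} + 59 \left(-30\right)}{\sqrt{3037} + 4009} = \frac{\frac{1}{7069} - 1770}{4009 + \sqrt{3037}} = - \frac{12512129}{7069 \left(4009 + \sqrt{3037}\right)}$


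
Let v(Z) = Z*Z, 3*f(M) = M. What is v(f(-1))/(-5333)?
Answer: -1/47997 ≈ -2.0835e-5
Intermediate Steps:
f(M) = M/3
v(Z) = Z²
v(f(-1))/(-5333) = ((⅓)*(-1))²/(-5333) = (-⅓)²*(-1/5333) = (⅑)*(-1/5333) = -1/47997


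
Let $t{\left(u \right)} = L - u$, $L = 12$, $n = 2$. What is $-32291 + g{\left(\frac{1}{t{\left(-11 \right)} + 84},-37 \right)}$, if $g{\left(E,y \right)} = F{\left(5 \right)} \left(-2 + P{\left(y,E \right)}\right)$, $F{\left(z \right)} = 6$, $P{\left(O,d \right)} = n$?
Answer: $-32291$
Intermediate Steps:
$P{\left(O,d \right)} = 2$
$t{\left(u \right)} = 12 - u$
$g{\left(E,y \right)} = 0$ ($g{\left(E,y \right)} = 6 \left(-2 + 2\right) = 6 \cdot 0 = 0$)
$-32291 + g{\left(\frac{1}{t{\left(-11 \right)} + 84},-37 \right)} = -32291 + 0 = -32291$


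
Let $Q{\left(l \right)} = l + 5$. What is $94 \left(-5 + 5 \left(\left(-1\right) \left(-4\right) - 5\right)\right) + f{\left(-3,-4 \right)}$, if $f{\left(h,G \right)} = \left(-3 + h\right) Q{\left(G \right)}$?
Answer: $-946$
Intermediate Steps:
$Q{\left(l \right)} = 5 + l$
$f{\left(h,G \right)} = \left(-3 + h\right) \left(5 + G\right)$
$94 \left(-5 + 5 \left(\left(-1\right) \left(-4\right) - 5\right)\right) + f{\left(-3,-4 \right)} = 94 \left(-5 + 5 \left(\left(-1\right) \left(-4\right) - 5\right)\right) + \left(-3 - 3\right) \left(5 - 4\right) = 94 \left(-5 + 5 \left(4 - 5\right)\right) - 6 = 94 \left(-5 + 5 \left(-1\right)\right) - 6 = 94 \left(-5 - 5\right) - 6 = 94 \left(-10\right) - 6 = -940 - 6 = -946$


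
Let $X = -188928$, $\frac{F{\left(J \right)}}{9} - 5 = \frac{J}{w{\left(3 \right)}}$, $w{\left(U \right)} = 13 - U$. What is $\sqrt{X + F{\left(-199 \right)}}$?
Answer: $\frac{9 i \sqrt{233410}}{10} \approx 434.81 i$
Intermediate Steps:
$F{\left(J \right)} = 45 + \frac{9 J}{10}$ ($F{\left(J \right)} = 45 + 9 \frac{J}{13 - 3} = 45 + 9 \frac{J}{10} = 45 + \frac{9 J}{10}$)
$\sqrt{X + F{\left(-199 \right)}} = \sqrt{-188928 + \left(45 + \frac{9}{10} \left(-199\right)\right)} = \sqrt{-188928 + \left(45 - \frac{1791}{10}\right)} = \sqrt{-188928 - \frac{1341}{10}} = \sqrt{- \frac{1890621}{10}} = \frac{9 i \sqrt{233410}}{10}$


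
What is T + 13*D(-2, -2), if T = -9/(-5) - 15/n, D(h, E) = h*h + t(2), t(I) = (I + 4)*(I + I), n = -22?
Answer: 40313/110 ≈ 366.48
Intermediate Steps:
t(I) = 2*I*(4 + I) (t(I) = (4 + I)*(2*I) = 2*I*(4 + I))
D(h, E) = 24 + h² (D(h, E) = h*h + 2*2*(4 + 2) = h² + 2*2*6 = h² + 24 = 24 + h²)
T = 273/110 (T = -9/(-5) - 15/(-22) = -9*(-⅕) - 15*(-1/22) = 9/5 + 15/22 = 273/110 ≈ 2.4818)
T + 13*D(-2, -2) = 273/110 + 13*(24 + (-2)²) = 273/110 + 13*(24 + 4) = 273/110 + 13*28 = 273/110 + 364 = 40313/110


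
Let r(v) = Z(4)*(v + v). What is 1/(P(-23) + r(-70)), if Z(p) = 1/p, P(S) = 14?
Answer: -1/21 ≈ -0.047619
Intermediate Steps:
r(v) = v/2 (r(v) = (v + v)/4 = (2*v)/4 = v/2)
1/(P(-23) + r(-70)) = 1/(14 + (½)*(-70)) = 1/(14 - 35) = 1/(-21) = -1/21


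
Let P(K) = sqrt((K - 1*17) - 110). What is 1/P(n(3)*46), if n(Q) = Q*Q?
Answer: sqrt(287)/287 ≈ 0.059028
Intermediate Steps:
n(Q) = Q**2
P(K) = sqrt(-127 + K) (P(K) = sqrt((K - 17) - 110) = sqrt((-17 + K) - 110) = sqrt(-127 + K))
1/P(n(3)*46) = 1/(sqrt(-127 + 3**2*46)) = 1/(sqrt(-127 + 9*46)) = 1/(sqrt(-127 + 414)) = 1/(sqrt(287)) = sqrt(287)/287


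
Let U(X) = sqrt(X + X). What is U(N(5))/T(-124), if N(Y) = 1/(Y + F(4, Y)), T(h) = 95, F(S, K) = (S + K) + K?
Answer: sqrt(38)/1805 ≈ 0.0034152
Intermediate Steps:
F(S, K) = S + 2*K (F(S, K) = (K + S) + K = S + 2*K)
N(Y) = 1/(4 + 3*Y) (N(Y) = 1/(Y + (4 + 2*Y)) = 1/(4 + 3*Y))
U(X) = sqrt(2)*sqrt(X) (U(X) = sqrt(2*X) = sqrt(2)*sqrt(X))
U(N(5))/T(-124) = (sqrt(2)*sqrt(1/(4 + 3*5)))/95 = (sqrt(2)*sqrt(1/(4 + 15)))*(1/95) = (sqrt(2)*sqrt(1/19))*(1/95) = (sqrt(2)*(sqrt(19)/19))*(1/95) = (sqrt(38)/19)*(1/95) = sqrt(38)/1805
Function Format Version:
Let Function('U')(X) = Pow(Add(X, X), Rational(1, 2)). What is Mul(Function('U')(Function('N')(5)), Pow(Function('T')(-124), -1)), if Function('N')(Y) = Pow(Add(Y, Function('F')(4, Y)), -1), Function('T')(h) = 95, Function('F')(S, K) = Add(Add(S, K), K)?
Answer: Mul(Rational(1, 1805), Pow(38, Rational(1, 2))) ≈ 0.0034152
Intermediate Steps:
Function('F')(S, K) = Add(S, Mul(2, K)) (Function('F')(S, K) = Add(Add(K, S), K) = Add(S, Mul(2, K)))
Function('N')(Y) = Pow(Add(4, Mul(3, Y)), -1) (Function('N')(Y) = Pow(Add(Y, Add(4, Mul(2, Y))), -1) = Pow(Add(4, Mul(3, Y)), -1))
Function('U')(X) = Mul(Pow(2, Rational(1, 2)), Pow(X, Rational(1, 2))) (Function('U')(X) = Pow(Mul(2, X), Rational(1, 2)) = Mul(Pow(2, Rational(1, 2)), Pow(X, Rational(1, 2))))
Mul(Function('U')(Function('N')(5)), Pow(Function('T')(-124), -1)) = Mul(Mul(Pow(2, Rational(1, 2)), Pow(Pow(Add(4, Mul(3, 5)), -1), Rational(1, 2))), Pow(95, -1)) = Mul(Mul(Pow(2, Rational(1, 2)), Pow(Pow(Add(4, 15), -1), Rational(1, 2))), Rational(1, 95)) = Mul(Mul(Pow(2, Rational(1, 2)), Pow(Pow(19, -1), Rational(1, 2))), Rational(1, 95)) = Mul(Mul(Pow(2, Rational(1, 2)), Pow(Rational(1, 19), Rational(1, 2))), Rational(1, 95)) = Mul(Mul(Pow(2, Rational(1, 2)), Mul(Rational(1, 19), Pow(19, Rational(1, 2)))), Rational(1, 95)) = Mul(Mul(Rational(1, 19), Pow(38, Rational(1, 2))), Rational(1, 95)) = Mul(Rational(1, 1805), Pow(38, Rational(1, 2)))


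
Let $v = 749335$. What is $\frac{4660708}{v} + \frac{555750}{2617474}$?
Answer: $\frac{6307862468921}{980682439895} \approx 6.4321$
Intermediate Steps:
$\frac{4660708}{v} + \frac{555750}{2617474} = \frac{4660708}{749335} + \frac{555750}{2617474} = 4660708 \cdot \frac{1}{749335} + 555750 \cdot \frac{1}{2617474} = \frac{4660708}{749335} + \frac{277875}{1308737} = \frac{6307862468921}{980682439895}$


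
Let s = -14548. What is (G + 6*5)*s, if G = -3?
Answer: -392796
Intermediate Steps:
(G + 6*5)*s = (-3 + 6*5)*(-14548) = (-3 + 30)*(-14548) = 27*(-14548) = -392796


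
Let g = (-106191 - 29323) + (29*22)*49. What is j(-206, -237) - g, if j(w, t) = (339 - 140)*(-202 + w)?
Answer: 23060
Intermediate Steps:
j(w, t) = -40198 + 199*w (j(w, t) = 199*(-202 + w) = -40198 + 199*w)
g = -104252 (g = -135514 + 638*49 = -135514 + 31262 = -104252)
j(-206, -237) - g = (-40198 + 199*(-206)) - 1*(-104252) = (-40198 - 40994) + 104252 = -81192 + 104252 = 23060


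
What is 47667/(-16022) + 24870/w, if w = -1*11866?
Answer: -482041881/95058526 ≈ -5.0710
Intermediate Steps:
w = -11866
47667/(-16022) + 24870/w = 47667/(-16022) + 24870/(-11866) = 47667*(-1/16022) + 24870*(-1/11866) = -47667/16022 - 12435/5933 = -482041881/95058526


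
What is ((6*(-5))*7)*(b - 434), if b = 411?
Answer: 4830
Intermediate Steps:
((6*(-5))*7)*(b - 434) = ((6*(-5))*7)*(411 - 434) = -30*7*(-23) = -210*(-23) = 4830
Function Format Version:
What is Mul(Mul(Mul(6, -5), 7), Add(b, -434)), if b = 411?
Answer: 4830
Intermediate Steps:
Mul(Mul(Mul(6, -5), 7), Add(b, -434)) = Mul(Mul(Mul(6, -5), 7), Add(411, -434)) = Mul(Mul(-30, 7), -23) = Mul(-210, -23) = 4830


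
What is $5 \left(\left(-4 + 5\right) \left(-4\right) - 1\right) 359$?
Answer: $-8975$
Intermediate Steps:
$5 \left(\left(-4 + 5\right) \left(-4\right) - 1\right) 359 = 5 \left(1 \left(-4\right) - 1\right) 359 = 5 \left(-4 - 1\right) 359 = 5 \left(-5\right) 359 = \left(-25\right) 359 = -8975$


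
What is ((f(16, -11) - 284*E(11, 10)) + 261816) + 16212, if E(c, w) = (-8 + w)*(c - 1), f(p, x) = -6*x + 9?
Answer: 272423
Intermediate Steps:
f(p, x) = 9 - 6*x
E(c, w) = (-1 + c)*(-8 + w) (E(c, w) = (-8 + w)*(-1 + c) = (-1 + c)*(-8 + w))
((f(16, -11) - 284*E(11, 10)) + 261816) + 16212 = (((9 - 6*(-11)) - 284*(8 - 1*10 - 8*11 + 11*10)) + 261816) + 16212 = (((9 + 66) - 284*(8 - 10 - 88 + 110)) + 261816) + 16212 = ((75 - 284*20) + 261816) + 16212 = ((75 - 5680) + 261816) + 16212 = (-5605 + 261816) + 16212 = 256211 + 16212 = 272423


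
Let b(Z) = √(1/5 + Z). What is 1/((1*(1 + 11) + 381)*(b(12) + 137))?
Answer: 685/36857112 - √305/36857112 ≈ 1.8111e-5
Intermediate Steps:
b(Z) = √(⅕ + Z)
1/((1*(1 + 11) + 381)*(b(12) + 137)) = 1/((1*(1 + 11) + 381)*(√(5 + 25*12)/5 + 137)) = 1/((1*12 + 381)*(√(5 + 300)/5 + 137)) = 1/((12 + 381)*(√305/5 + 137)) = 1/(393*(137 + √305/5))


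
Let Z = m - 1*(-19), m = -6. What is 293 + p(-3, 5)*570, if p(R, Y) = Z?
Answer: 7703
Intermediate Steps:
Z = 13 (Z = -6 - 1*(-19) = -6 + 19 = 13)
p(R, Y) = 13
293 + p(-3, 5)*570 = 293 + 13*570 = 293 + 7410 = 7703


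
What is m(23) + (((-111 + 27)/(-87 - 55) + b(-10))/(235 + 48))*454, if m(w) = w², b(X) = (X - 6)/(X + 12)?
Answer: 10390393/20093 ≈ 517.12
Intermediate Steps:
b(X) = (-6 + X)/(12 + X)
m(23) + (((-111 + 27)/(-87 - 55) + b(-10))/(235 + 48))*454 = 23² + (((-111 + 27)/(-87 - 55) + (-6 - 10)/(12 - 10))/(235 + 48))*454 = 529 + ((-84/(-142) - 16/2)/283)*454 = 529 + ((-84*(-1/142) + (½)*(-16))*(1/283))*454 = 529 + ((42/71 - 8)*(1/283))*454 = 529 - 526/71*1/283*454 = 529 - 526/20093*454 = 529 - 238804/20093 = 10390393/20093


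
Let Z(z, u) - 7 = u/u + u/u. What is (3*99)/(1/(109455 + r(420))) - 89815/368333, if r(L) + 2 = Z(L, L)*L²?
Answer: 185648944836938/368333 ≈ 5.0402e+8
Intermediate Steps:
Z(z, u) = 9 (Z(z, u) = 7 + (u/u + u/u) = 7 + (1 + 1) = 7 + 2 = 9)
r(L) = -2 + 9*L²
(3*99)/(1/(109455 + r(420))) - 89815/368333 = (3*99)/(1/(109455 + (-2 + 9*420²))) - 89815/368333 = 297/(1/(109455 + (-2 + 9*176400))) - 89815*1/368333 = 297/(1/(109455 + (-2 + 1587600))) - 89815/368333 = 297/(1/(109455 + 1587598)) - 89815/368333 = 297/(1/1697053) - 89815/368333 = 297*1697053 - 89815/368333 = 504024741 - 89815/368333 = 185648944836938/368333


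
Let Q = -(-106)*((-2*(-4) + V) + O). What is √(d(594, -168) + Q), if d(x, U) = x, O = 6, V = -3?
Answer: 4*√110 ≈ 41.952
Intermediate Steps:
Q = 1166 (Q = -(-106)*((-2*(-4) - 3) + 6) = -(-106)*((8 - 3) + 6) = -(-106)*(5 + 6) = -(-106)*11 = -2*(-583) = 1166)
√(d(594, -168) + Q) = √(594 + 1166) = √1760 = 4*√110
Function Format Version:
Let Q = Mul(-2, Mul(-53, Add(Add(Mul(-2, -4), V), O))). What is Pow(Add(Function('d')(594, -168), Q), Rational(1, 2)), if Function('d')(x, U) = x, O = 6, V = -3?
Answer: Mul(4, Pow(110, Rational(1, 2))) ≈ 41.952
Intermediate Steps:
Q = 1166 (Q = Mul(-2, Mul(-53, Add(Add(Mul(-2, -4), -3), 6))) = Mul(-2, Mul(-53, Add(Add(8, -3), 6))) = Mul(-2, Mul(-53, Add(5, 6))) = Mul(-2, Mul(-53, 11)) = Mul(-2, -583) = 1166)
Pow(Add(Function('d')(594, -168), Q), Rational(1, 2)) = Pow(Add(594, 1166), Rational(1, 2)) = Pow(1760, Rational(1, 2)) = Mul(4, Pow(110, Rational(1, 2)))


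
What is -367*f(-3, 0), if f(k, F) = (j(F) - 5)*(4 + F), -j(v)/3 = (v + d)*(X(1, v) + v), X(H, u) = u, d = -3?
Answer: 7340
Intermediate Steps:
j(v) = -6*v*(-3 + v) (j(v) = -3*(v - 3)*(v + v) = -3*(-3 + v)*2*v = -6*v*(-3 + v))
f(k, F) = (-5 + 6*F*(3 - F))*(4 + F) (f(k, F) = (6*F*(3 - F) - 5)*(4 + F) = (-5 + 6*F*(3 - F))*(4 + F))
-367*f(-3, 0) = -367*(-20 - 6*0² - 6*0³ + 67*0) = -367*(-20 - 6*0 - 6*0 + 0) = -367*(-20 + 0 + 0 + 0) = -367*(-20) = 7340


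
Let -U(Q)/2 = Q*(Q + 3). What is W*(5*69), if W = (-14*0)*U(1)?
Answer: 0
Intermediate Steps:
U(Q) = -2*Q*(3 + Q) (U(Q) = -2*Q*(Q + 3) = -2*Q*(3 + Q))
W = 0 (W = (-14*0)*(-2*1*(3 + 1)) = 0*(-2*1*4) = 0*(-8) = 0)
W*(5*69) = 0*(5*69) = 0*345 = 0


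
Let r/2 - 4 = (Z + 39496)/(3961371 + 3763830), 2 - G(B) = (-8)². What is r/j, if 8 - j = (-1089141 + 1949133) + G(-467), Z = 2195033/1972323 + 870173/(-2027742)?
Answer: -41247156178973274469/4428007354198240255877742 ≈ -9.3151e-6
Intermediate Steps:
G(B) = -62 (G(B) = 2 - 1*(-8)² = 2 - 1*64 = 2 - 64 = -62)
Z = 911566127869/1333120728222 (Z = 2195033*(1/1972323) + 870173*(-1/2027742) = 2195033/1972323 - 870173/2027742 = 911566127869/1333120728222 ≈ 0.68378)
r = 41247156178973274469/5149312791390661311 (r = 8 + 2*((911566127869/1333120728222 + 39496)/(3961371 + 3763830)) = 8 + 2*((52653847847983981/1333120728222)/7725201) = 8 + 2*((52653847847983981/1333120728222)*(1/7725201)) = 8 + 2*(52653847847983981/10298625582781322622) = 8 + 52653847847983981/5149312791390661311 = 41247156178973274469/5149312791390661311 ≈ 8.0102)
j = -859922 (j = 8 - ((-1089141 + 1949133) - 62) = 8 - (859992 - 62) = 8 - 1*859930 = 8 - 859930 = -859922)
r/j = (41247156178973274469/5149312791390661311)/(-859922) = (41247156178973274469/5149312791390661311)*(-1/859922) = -41247156178973274469/4428007354198240255877742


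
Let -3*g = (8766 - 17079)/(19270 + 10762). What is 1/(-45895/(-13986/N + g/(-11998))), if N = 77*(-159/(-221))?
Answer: 53034640459589/9641110085905760 ≈ 0.0055009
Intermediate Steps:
g = 2771/30032 (g = -(8766 - 17079)/(3*(19270 + 10762)) = -(-2771)/30032 = -1/3*(-8313/30032) = 2771/30032 ≈ 0.092268)
N = 12243/221 (N = 77*(-159*(-1/221)) = 77*(159/221) = 12243/221 ≈ 55.398)
1/(-45895/(-13986/N + g/(-11998))) = 1/(-45895/(-13986/12243/221 + (2771/30032)/(-11998))) = 1/(-45895/(-13986*221/12243 + (2771/30032)*(-1/11998))) = 1/(-45895/(-147186/583 - 2771/360323936)) = 1/(-45895/(-53034640459589/210068854688)) = 1/(-45895*(-210068854688/53034640459589)) = 1/(9641110085905760/53034640459589) = 53034640459589/9641110085905760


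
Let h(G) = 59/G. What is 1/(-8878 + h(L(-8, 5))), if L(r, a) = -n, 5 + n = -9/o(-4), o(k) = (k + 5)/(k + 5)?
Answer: -14/124233 ≈ -0.00011269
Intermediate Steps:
o(k) = 1 (o(k) = (5 + k)/(5 + k) = 1)
n = -14 (n = -5 - 9/1 = -5 - 9*1 = -5 - 9 = -14)
L(r, a) = 14 (L(r, a) = -1*(-14) = 14)
1/(-8878 + h(L(-8, 5))) = 1/(-8878 + 59/14) = 1/(-124233/14) = -14/124233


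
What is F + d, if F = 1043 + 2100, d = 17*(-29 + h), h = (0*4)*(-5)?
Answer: 2650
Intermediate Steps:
h = 0 (h = 0*(-5) = 0)
d = -493 (d = 17*(-29 + 0) = 17*(-29) = -493)
F = 3143
F + d = 3143 - 493 = 2650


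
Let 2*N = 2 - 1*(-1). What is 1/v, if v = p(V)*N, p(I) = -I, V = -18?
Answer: 1/27 ≈ 0.037037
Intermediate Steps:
N = 3/2 (N = (2 - 1*(-1))/2 = (2 + 1)/2 = (½)*3 = 3/2 ≈ 1.5000)
v = 27 (v = -1*(-18)*(3/2) = 18*(3/2) = 27)
1/v = 1/27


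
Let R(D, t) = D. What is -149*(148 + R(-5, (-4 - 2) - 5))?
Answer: -21307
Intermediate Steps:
-149*(148 + R(-5, (-4 - 2) - 5)) = -149*(148 - 5) = -149*143 = -21307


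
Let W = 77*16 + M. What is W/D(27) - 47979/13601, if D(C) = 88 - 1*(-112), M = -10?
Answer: 3512311/1360100 ≈ 2.5824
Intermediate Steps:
W = 1222 (W = 77*16 - 10 = 1232 - 10 = 1222)
D(C) = 200 (D(C) = 88 + 112 = 200)
W/D(27) - 47979/13601 = 1222/200 - 47979/13601 = 1222*(1/200) - 47979*1/13601 = 611/100 - 47979/13601 = 3512311/1360100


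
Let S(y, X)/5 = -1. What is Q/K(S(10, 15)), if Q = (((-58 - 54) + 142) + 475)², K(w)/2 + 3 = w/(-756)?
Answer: -96399450/2263 ≈ -42598.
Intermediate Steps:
S(y, X) = -5 (S(y, X) = 5*(-1) = -5)
K(w) = -6 - w/378 (K(w) = -6 + 2*(w/(-756)) = -6 + 2*(w*(-1/756)) = -6 + 2*(-w/756) = -6 - w/378)
Q = 255025 (Q = ((-112 + 142) + 475)² = (30 + 475)² = 505² = 255025)
Q/K(S(10, 15)) = 255025/(-6 - 1/378*(-5)) = 255025/(-6 + 5/378) = 255025/(-2263/378) = 255025*(-378/2263) = -96399450/2263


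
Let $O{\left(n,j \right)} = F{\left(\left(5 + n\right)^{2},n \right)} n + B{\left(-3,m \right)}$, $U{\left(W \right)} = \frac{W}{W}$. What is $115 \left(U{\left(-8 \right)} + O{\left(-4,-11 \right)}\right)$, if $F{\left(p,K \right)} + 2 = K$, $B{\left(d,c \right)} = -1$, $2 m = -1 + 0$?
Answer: $2760$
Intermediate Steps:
$m = - \frac{1}{2}$ ($m = \frac{-1 + 0}{2} = \frac{1}{2} \left(-1\right) = - \frac{1}{2} \approx -0.5$)
$F{\left(p,K \right)} = -2 + K$
$U{\left(W \right)} = 1$
$O{\left(n,j \right)} = -1 + n \left(-2 + n\right)$ ($O{\left(n,j \right)} = \left(-2 + n\right) n - 1 = n \left(-2 + n\right) - 1 = -1 + n \left(-2 + n\right)$)
$115 \left(U{\left(-8 \right)} + O{\left(-4,-11 \right)}\right) = 115 \left(1 - \left(1 + 4 \left(-2 - 4\right)\right)\right) = 115 \left(1 - -23\right) = 115 \left(1 + \left(-1 + 24\right)\right) = 115 \left(1 + 23\right) = 115 \cdot 24 = 2760$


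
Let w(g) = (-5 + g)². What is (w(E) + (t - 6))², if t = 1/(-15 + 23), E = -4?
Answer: 361201/64 ≈ 5643.8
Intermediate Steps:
t = ⅛ (t = 1/8 = ⅛ ≈ 0.12500)
(w(E) + (t - 6))² = ((-5 - 4)² + (⅛ - 6))² = ((-9)² - 47/8)² = (81 - 47/8)² = (601/8)² = 361201/64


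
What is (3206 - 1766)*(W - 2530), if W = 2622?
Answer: 132480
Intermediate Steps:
(3206 - 1766)*(W - 2530) = (3206 - 1766)*(2622 - 2530) = 1440*92 = 132480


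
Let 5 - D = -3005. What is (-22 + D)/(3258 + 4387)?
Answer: 2988/7645 ≈ 0.39084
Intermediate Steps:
D = 3010 (D = 5 - 1*(-3005) = 5 + 3005 = 3010)
(-22 + D)/(3258 + 4387) = (-22 + 3010)/(3258 + 4387) = 2988/7645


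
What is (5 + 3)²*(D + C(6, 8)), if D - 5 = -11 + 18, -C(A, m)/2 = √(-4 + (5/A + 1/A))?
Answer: 768 - 128*I*√3 ≈ 768.0 - 221.7*I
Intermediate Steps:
C(A, m) = -2*√(-4 + 6/A) (C(A, m) = -2*√(-4 + (5/A + 1/A)) = -2*√(-4 + 6/A))
D = 12 (D = 5 + (-11 + 18) = 5 + 7 = 12)
(5 + 3)²*(D + C(6, 8)) = (5 + 3)²*(12 - 2*√(-4 + 6/6)) = 8²*(12 - 2*√(-4 + 6*(⅙))) = 64*(12 - 2*√(-4 + 1)) = 64*(12 - 2*I*√3) = 768 - 128*I*√3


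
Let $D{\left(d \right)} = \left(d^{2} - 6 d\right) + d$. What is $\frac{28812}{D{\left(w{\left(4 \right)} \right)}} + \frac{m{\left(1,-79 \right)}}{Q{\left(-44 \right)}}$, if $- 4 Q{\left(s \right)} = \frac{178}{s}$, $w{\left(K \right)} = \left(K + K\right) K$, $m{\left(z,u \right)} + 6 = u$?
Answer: $- \frac{324871}{6408} \approx -50.698$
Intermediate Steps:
$m{\left(z,u \right)} = -6 + u$
$w{\left(K \right)} = 2 K^{2}$ ($w{\left(K \right)} = 2 K K = 2 K^{2}$)
$Q{\left(s \right)} = - \frac{89}{2 s}$ ($Q{\left(s \right)} = - \frac{178 \frac{1}{s}}{4} = - \frac{89}{2 s}$)
$D{\left(d \right)} = d^{2} - 5 d$
$\frac{28812}{D{\left(w{\left(4 \right)} \right)}} + \frac{m{\left(1,-79 \right)}}{Q{\left(-44 \right)}} = \frac{28812}{2 \cdot 4^{2} \left(-5 + 2 \cdot 4^{2}\right)} + \frac{-6 - 79}{\left(- \frac{89}{2}\right) \frac{1}{-44}} = \frac{28812}{2 \cdot 16 \left(-5 + 2 \cdot 16\right)} - \frac{85}{\left(- \frac{89}{2}\right) \left(- \frac{1}{44}\right)} = \frac{28812}{32 \left(-5 + 32\right)} - \frac{85}{\frac{89}{88}} = \frac{28812}{32 \cdot 27} - \frac{7480}{89} = \frac{28812}{864} - \frac{7480}{89} = 28812 \cdot \frac{1}{864} - \frac{7480}{89} = \frac{2401}{72} - \frac{7480}{89} = - \frac{324871}{6408}$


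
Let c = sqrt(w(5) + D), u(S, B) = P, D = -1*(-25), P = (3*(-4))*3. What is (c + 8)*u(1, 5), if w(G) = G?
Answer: -288 - 36*sqrt(30) ≈ -485.18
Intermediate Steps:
P = -36 (P = -12*3 = -36)
D = 25
u(S, B) = -36
c = sqrt(30) (c = sqrt(5 + 25) = sqrt(30) ≈ 5.4772)
(c + 8)*u(1, 5) = (sqrt(30) + 8)*(-36) = (8 + sqrt(30))*(-36) = -288 - 36*sqrt(30)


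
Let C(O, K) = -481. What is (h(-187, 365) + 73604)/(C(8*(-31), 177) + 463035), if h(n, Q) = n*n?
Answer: 108573/462554 ≈ 0.23472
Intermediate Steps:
h(n, Q) = n²
(h(-187, 365) + 73604)/(C(8*(-31), 177) + 463035) = ((-187)² + 73604)/(-481 + 463035) = (34969 + 73604)/462554 = 108573*(1/462554) = 108573/462554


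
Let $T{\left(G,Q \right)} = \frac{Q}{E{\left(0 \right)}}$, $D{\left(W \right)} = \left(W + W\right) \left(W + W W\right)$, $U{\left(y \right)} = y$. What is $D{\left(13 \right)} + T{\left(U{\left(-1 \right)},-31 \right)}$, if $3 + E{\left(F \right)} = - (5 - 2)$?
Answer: $\frac{28423}{6} \approx 4737.2$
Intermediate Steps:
$D{\left(W \right)} = 2 W \left(W + W^{2}\right)$
$E{\left(F \right)} = -6$ ($E{\left(F \right)} = -3 - \left(5 - 2\right) = -3 - 3 = -6$)
$T{\left(G,Q \right)} = - \frac{Q}{6}$ ($T{\left(G,Q \right)} = \frac{Q}{-6} = Q \left(- \frac{1}{6}\right) = - \frac{Q}{6}$)
$D{\left(13 \right)} + T{\left(U{\left(-1 \right)},-31 \right)} = 2 \cdot 13^{2} \left(1 + 13\right) - - \frac{31}{6} = 2 \cdot 169 \cdot 14 + \frac{31}{6} = 4732 + \frac{31}{6} = \frac{28423}{6}$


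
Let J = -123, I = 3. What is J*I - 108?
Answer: -477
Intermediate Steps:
J*I - 108 = -123*3 - 108 = -369 - 108 = -477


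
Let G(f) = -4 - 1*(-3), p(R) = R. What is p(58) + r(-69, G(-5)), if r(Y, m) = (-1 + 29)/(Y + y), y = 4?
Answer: 3742/65 ≈ 57.569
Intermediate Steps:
G(f) = -1 (G(f) = -4 + 3 = -1)
r(Y, m) = 28/(4 + Y) (r(Y, m) = (-1 + 29)/(Y + 4) = 28/(4 + Y))
p(58) + r(-69, G(-5)) = 58 + 28/(4 - 69) = 58 + 28/(-65) = 58 + 28*(-1/65) = 58 - 28/65 = 3742/65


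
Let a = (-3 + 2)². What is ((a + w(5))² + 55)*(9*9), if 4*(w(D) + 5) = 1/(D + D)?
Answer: 9175761/1600 ≈ 5734.9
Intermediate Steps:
w(D) = -5 + 1/(8*D) (w(D) = -5 + 1/(4*(D + D)) = -5 + 1/(4*((2*D))) = -5 + (1/(2*D))/4 = -5 + 1/(8*D))
a = 1 (a = (-1)² = 1)
((a + w(5))² + 55)*(9*9) = ((1 + (-5 + (⅛)/5))² + 55)*(9*9) = ((1 + (-5 + (⅛)*(⅕)))² + 55)*81 = ((1 + (-5 + 1/40))² + 55)*81 = ((1 - 199/40)² + 55)*81 = ((-159/40)² + 55)*81 = (25281/1600 + 55)*81 = (113281/1600)*81 = 9175761/1600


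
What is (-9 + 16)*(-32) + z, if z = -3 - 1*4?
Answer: -231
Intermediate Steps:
z = -7 (z = -3 - 4 = -7)
(-9 + 16)*(-32) + z = (-9 + 16)*(-32) - 7 = 7*(-32) - 7 = -224 - 7 = -231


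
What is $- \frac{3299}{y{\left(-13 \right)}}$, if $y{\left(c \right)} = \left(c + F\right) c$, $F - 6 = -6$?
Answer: $- \frac{3299}{169} \approx -19.521$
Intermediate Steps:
$F = 0$ ($F = 6 - 6 = 0$)
$y{\left(c \right)} = c^{2}$ ($y{\left(c \right)} = \left(c + 0\right) c = c c = c^{2}$)
$- \frac{3299}{y{\left(-13 \right)}} = - \frac{3299}{\left(-13\right)^{2}} = - \frac{3299}{169}$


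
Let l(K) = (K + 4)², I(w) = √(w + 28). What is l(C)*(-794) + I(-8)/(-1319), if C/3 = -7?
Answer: -229466 - 2*√5/1319 ≈ -2.2947e+5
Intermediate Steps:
C = -21 (C = 3*(-7) = -21)
I(w) = √(28 + w)
l(K) = (4 + K)²
l(C)*(-794) + I(-8)/(-1319) = (4 - 21)²*(-794) + √(28 - 8)/(-1319) = (-17)²*(-794) + √20*(-1/1319) = 289*(-794) + (2*√5)*(-1/1319) = -229466 - 2*√5/1319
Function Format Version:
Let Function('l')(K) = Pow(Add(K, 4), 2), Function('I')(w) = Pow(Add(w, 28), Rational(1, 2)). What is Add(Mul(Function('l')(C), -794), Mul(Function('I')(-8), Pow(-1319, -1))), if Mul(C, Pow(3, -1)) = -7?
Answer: Add(-229466, Mul(Rational(-2, 1319), Pow(5, Rational(1, 2)))) ≈ -2.2947e+5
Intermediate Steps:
C = -21 (C = Mul(3, -7) = -21)
Function('I')(w) = Pow(Add(28, w), Rational(1, 2))
Function('l')(K) = Pow(Add(4, K), 2)
Add(Mul(Function('l')(C), -794), Mul(Function('I')(-8), Pow(-1319, -1))) = Add(Mul(Pow(Add(4, -21), 2), -794), Mul(Pow(Add(28, -8), Rational(1, 2)), Pow(-1319, -1))) = Add(Mul(Pow(-17, 2), -794), Mul(Pow(20, Rational(1, 2)), Rational(-1, 1319))) = Add(Mul(289, -794), Mul(Mul(2, Pow(5, Rational(1, 2))), Rational(-1, 1319))) = Add(-229466, Mul(Rational(-2, 1319), Pow(5, Rational(1, 2))))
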